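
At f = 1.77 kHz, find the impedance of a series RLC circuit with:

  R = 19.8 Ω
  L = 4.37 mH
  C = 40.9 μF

Step 1 — Angular frequency: ω = 2π·f = 2π·1770 = 1.112e+04 rad/s.
Step 2 — Component impedances:
  R: Z = R = 19.8 Ω
  L: Z = jωL = j·1.112e+04·0.00437 = 0 + j48.6 Ω
  C: Z = 1/(jωC) = -j/(ω·C) = 0 - j2.198 Ω
Step 3 — Series combination: Z_total = R + L + C = 19.8 + j46.4 Ω = 50.45∠66.9° Ω.

Z = 19.8 + j46.4 Ω = 50.45∠66.9° Ω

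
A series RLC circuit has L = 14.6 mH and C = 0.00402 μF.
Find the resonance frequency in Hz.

Step 1 — Resonance condition Im(Z)=0 gives ω₀ = 1/√(LC).
Step 2 — ω₀ = 1/√(0.0146·4.02e-09) = 1.305e+05 rad/s.
Step 3 — f₀ = ω₀/(2π) = 2.077e+04 Hz.

f₀ = 2.077e+04 Hz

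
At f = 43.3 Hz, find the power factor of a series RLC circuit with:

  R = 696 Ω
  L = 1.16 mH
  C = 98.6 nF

Step 1 — Angular frequency: ω = 2π·f = 2π·43.3 = 272.1 rad/s.
Step 2 — Component impedances:
  R: Z = R = 696 Ω
  L: Z = jωL = j·272.1·0.00116 = 0 + j0.3156 Ω
  C: Z = 1/(jωC) = -j/(ω·C) = 0 - j3.728e+04 Ω
Step 3 — Series combination: Z_total = R + L + C = 696 - j3.728e+04 Ω = 3.728e+04∠-88.9° Ω.
Step 4 — Power factor: PF = cos(φ) = Re(Z)/|Z| = 696/3.728e+04 = 0.01867.
Step 5 — Type: Im(Z) = -3.728e+04 ⇒ leading (phase φ = -88.9°).

PF = 0.01867 (leading, φ = -88.9°)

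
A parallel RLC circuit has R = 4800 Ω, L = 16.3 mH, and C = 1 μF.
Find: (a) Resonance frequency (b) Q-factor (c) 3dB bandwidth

Step 1 — Resonance: ω₀ = 1/√(LC) = 1/√(0.0163·1e-06) = 7833 rad/s.
Step 2 — f₀ = ω₀/(2π) = 1247 Hz.
Step 3 — Parallel Q: Q = R/(ω₀L) = 4800/(7833·0.0163) = 37.6.
Step 4 — Bandwidth: Δω = ω₀/Q = 208.3 rad/s; BW = Δω/(2π) = 33.16 Hz.

(a) f₀ = 1247 Hz  (b) Q = 37.6  (c) BW = 33.16 Hz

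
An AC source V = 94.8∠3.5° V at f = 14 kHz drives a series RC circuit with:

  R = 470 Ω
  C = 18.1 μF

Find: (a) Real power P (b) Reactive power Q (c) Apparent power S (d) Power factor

Step 1 — Angular frequency: ω = 2π·f = 2π·1.4e+04 = 8.796e+04 rad/s.
Step 2 — Component impedances:
  R: Z = R = 470 Ω
  C: Z = 1/(jωC) = -j/(ω·C) = 0 - j0.6281 Ω
Step 3 — Series combination: Z_total = R + C = 470 - j0.6281 Ω = 470∠-0.1° Ω.
Step 4 — Source phasor: V = 94.8∠3.5° V = 94.62 + j5.787 V.
Step 5 — Current: I = V / Z = 0.2013 + j0.01258 A = 0.2017∠3.6° A.
Step 6 — Complex power: S = V·I* = 19.12 - j0.02555 VA.
Step 7 — Real power: P = Re(S) = 19.12 W.
Step 8 — Reactive power: Q = Im(S) = -0.02555 VAR.
Step 9 — Apparent power: |S| = 19.12 VA.
Step 10 — Power factor: PF = P/|S| = 1 (leading).

(a) P = 19.12 W  (b) Q = -0.02555 VAR  (c) S = 19.12 VA  (d) PF = 1 (leading)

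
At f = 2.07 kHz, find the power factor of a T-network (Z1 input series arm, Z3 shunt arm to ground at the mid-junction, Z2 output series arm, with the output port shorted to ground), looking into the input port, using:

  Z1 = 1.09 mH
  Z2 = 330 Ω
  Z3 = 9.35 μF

Step 1 — Angular frequency: ω = 2π·f = 2π·2070 = 1.301e+04 rad/s.
Step 2 — Component impedances:
  Z1: Z = jωL = j·1.301e+04·0.00109 = 0 + j14.18 Ω
  Z2: Z = R = 330 Ω
  Z3: Z = 1/(jωC) = -j/(ω·C) = 0 - j8.223 Ω
Step 3 — With the output port shorted to ground, the output series arm Z2 runs from the junction to ground; the shunt arm Z3 also runs from the junction to ground. They appear in parallel: Z3 || Z2 = 0.2048 - j8.218 Ω.
Step 4 — Series with input arm Z1: Z_in = Z1 + (Z3 || Z2) = 0.2048 + j5.959 Ω = 5.962∠88.0° Ω.
Step 5 — Power factor: PF = cos(φ) = Re(Z)/|Z| = 0.2048/5.962 = 0.03435.
Step 6 — Type: Im(Z) = 5.959 ⇒ lagging (phase φ = 88.0°).

PF = 0.03435 (lagging, φ = 88.0°)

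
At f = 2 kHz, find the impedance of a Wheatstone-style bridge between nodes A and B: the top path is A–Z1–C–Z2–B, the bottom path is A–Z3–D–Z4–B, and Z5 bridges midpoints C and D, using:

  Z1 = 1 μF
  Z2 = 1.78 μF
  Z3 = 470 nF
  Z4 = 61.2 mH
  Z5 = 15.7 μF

Step 1 — Angular frequency: ω = 2π·f = 2π·2000 = 1.257e+04 rad/s.
Step 2 — Component impedances:
  Z1: Z = 1/(jωC) = -j/(ω·C) = 0 - j79.58 Ω
  Z2: Z = 1/(jωC) = -j/(ω·C) = 0 - j44.71 Ω
  Z3: Z = 1/(jωC) = -j/(ω·C) = 0 - j169.3 Ω
  Z4: Z = jωL = j·1.257e+04·0.0612 = 0 + j769.1 Ω
  Z5: Z = 1/(jωC) = -j/(ω·C) = 0 - j5.069 Ω
Step 3 — Bridge requires nodal analysis (the Z5 bridge couples midpoints C and D, so the two paths cannot be reduced to a simple series/parallel combination). Setting node B to ground and injecting 1 A at node A, the 3-node admittance system at A, C, D solves to V_A = Z_AB = 0 - j102.3 Ω = 102.3∠-90.0° Ω.

Z = 0 - j102.3 Ω = 102.3∠-90.0° Ω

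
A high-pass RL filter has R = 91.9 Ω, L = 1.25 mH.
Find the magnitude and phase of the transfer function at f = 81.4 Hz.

Step 1 — Angular frequency: ω = 2π·81.4 = 511.5 rad/s.
Step 2 — Transfer function: H(jω) = jωL/(R + jωL).
Step 3 — Numerator jωL = j·0.6393; denominator R + jωL = 91.9 + j0.6393.
Step 4 — H = 4.839e-05 + j0.006956.
Step 5 — Magnitude: |H| = 0.006956 (-43.2 dB); phase: φ = 89.6°.

|H| = 0.006956 (-43.2 dB), φ = 89.6°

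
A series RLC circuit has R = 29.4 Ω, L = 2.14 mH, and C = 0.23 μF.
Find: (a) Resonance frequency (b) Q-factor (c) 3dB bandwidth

Step 1 — Resonance condition Im(Z)=0 gives ω₀ = 1/√(LC).
Step 2 — ω₀ = 1/√(0.00214·2.3e-07) = 4.507e+04 rad/s.
Step 3 — f₀ = ω₀/(2π) = 7174 Hz.
Step 4 — Series Q: Q = ω₀L/R = 4.507e+04·0.00214/29.4 = 3.281.
Step 5 — 3dB bandwidth: Δω = ω₀/Q = 1.374e+04 rad/s; BW = Δω/(2π) = 2187 Hz.

(a) f₀ = 7174 Hz  (b) Q = 3.281  (c) BW = 2187 Hz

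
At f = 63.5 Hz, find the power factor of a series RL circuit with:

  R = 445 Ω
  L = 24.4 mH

Step 1 — Angular frequency: ω = 2π·f = 2π·63.5 = 399 rad/s.
Step 2 — Component impedances:
  R: Z = R = 445 Ω
  L: Z = jωL = j·399·0.0244 = 0 + j9.735 Ω
Step 3 — Series combination: Z_total = R + L = 445 + j9.735 Ω = 445.1∠1.3° Ω.
Step 4 — Power factor: PF = cos(φ) = Re(Z)/|Z| = 445/445.1 = 0.9998.
Step 5 — Type: Im(Z) = 9.735 ⇒ lagging (phase φ = 1.3°).

PF = 0.9998 (lagging, φ = 1.3°)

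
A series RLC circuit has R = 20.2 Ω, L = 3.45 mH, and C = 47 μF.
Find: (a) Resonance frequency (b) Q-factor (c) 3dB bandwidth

Step 1 — Resonance: ω₀ = 1/√(LC) = 1/√(0.00345·4.7e-05) = 2483 rad/s.
Step 2 — f₀ = ω₀/(2π) = 395.2 Hz.
Step 3 — Series Q: Q = ω₀L/R = 2483·0.00345/20.2 = 0.4241.
Step 4 — Bandwidth: Δω = ω₀/Q = 5855 rad/s; BW = Δω/(2π) = 931.9 Hz.

(a) f₀ = 395.2 Hz  (b) Q = 0.4241  (c) BW = 931.9 Hz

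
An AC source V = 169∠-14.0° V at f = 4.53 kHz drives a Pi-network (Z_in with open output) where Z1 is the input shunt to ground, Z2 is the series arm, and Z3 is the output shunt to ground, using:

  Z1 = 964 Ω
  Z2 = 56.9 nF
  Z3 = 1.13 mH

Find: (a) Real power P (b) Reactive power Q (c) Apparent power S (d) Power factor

Step 1 — Angular frequency: ω = 2π·f = 2π·4530 = 2.846e+04 rad/s.
Step 2 — Component impedances:
  Z1: Z = R = 964 Ω
  Z2: Z = 1/(jωC) = -j/(ω·C) = 0 - j617.5 Ω
  Z3: Z = jωL = j·2.846e+04·0.00113 = 0 + j32.16 Ω
Step 3 — With open output, the series arm Z2 and the output shunt Z3 appear in series to ground: Z2 + Z3 = 0 - j585.3 Ω.
Step 4 — Parallel with input shunt Z1: Z_in = Z1 || (Z2 + Z3) = 259.7 - j427.7 Ω = 500.3∠-58.7° Ω.
Step 5 — Source phasor: V = 169∠-14.0° V = 164 - j40.88 V.
Step 6 — Current: I = V / Z = 0.24 + j0.2378 A = 0.3378∠44.7° A.
Step 7 — Complex power: S = V·I* = 29.63 - j48.8 VA.
Step 8 — Real power: P = Re(S) = 29.63 W.
Step 9 — Reactive power: Q = Im(S) = -48.8 VAR.
Step 10 — Apparent power: |S| = 57.09 VA.
Step 11 — Power factor: PF = P/|S| = 0.519 (leading).

(a) P = 29.63 W  (b) Q = -48.8 VAR  (c) S = 57.09 VA  (d) PF = 0.519 (leading)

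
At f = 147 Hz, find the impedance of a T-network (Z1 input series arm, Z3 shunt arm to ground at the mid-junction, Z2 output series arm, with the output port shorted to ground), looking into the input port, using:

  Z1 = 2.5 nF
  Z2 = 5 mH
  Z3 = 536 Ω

Step 1 — Angular frequency: ω = 2π·f = 2π·147 = 923.6 rad/s.
Step 2 — Component impedances:
  Z1: Z = 1/(jωC) = -j/(ω·C) = 0 - j4.331e+05 Ω
  Z2: Z = jωL = j·923.6·0.005 = 0 + j4.618 Ω
  Z3: Z = R = 536 Ω
Step 3 — With the output port shorted to ground, the output series arm Z2 runs from the junction to ground; the shunt arm Z3 also runs from the junction to ground. They appear in parallel: Z3 || Z2 = 0.03979 + j4.618 Ω.
Step 4 — Series with input arm Z1: Z_in = Z1 + (Z3 || Z2) = 0.03979 - j4.331e+05 Ω = 4.331e+05∠-90.0° Ω.

Z = 0.03979 - j4.331e+05 Ω = 4.331e+05∠-90.0° Ω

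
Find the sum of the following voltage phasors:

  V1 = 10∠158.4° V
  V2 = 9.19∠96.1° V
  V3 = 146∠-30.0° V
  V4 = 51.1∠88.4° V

Step 1 — Convert each phasor to rectangular form:
  V1 = 10·(cos(158.4°) + j·sin(158.4°)) = -9.298 + j3.681 V
  V2 = 9.19·(cos(96.1°) + j·sin(96.1°)) = -0.9766 + j9.138 V
  V3 = 146·(cos(-30.0°) + j·sin(-30.0°)) = 126.4 - j73 V
  V4 = 51.1·(cos(88.4°) + j·sin(88.4°)) = 1.427 + j51.08 V
Step 2 — Sum components: V_total = 117.6 - j9.101 V.
Step 3 — Convert to polar: |V_total| = 117.9 V, ∠V_total = -4.4°.

V_total = 117.9∠-4.4° V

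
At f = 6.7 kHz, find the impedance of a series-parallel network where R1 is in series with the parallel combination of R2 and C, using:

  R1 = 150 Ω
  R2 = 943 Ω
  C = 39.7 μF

Step 1 — Angular frequency: ω = 2π·f = 2π·6700 = 4.21e+04 rad/s.
Step 2 — Component impedances:
  R1: Z = R = 150 Ω
  R2: Z = R = 943 Ω
  C: Z = 1/(jωC) = -j/(ω·C) = 0 - j0.5983 Ω
Step 3 — Parallel branch: R2 || C = 1/(1/R2 + 1/C) = 0.0003797 - j0.5983 Ω.
Step 4 — Series with R1: Z_total = R1 + (R2 || C) = 150 - j0.5983 Ω = 150∠-0.2° Ω.

Z = 150 - j0.5983 Ω = 150∠-0.2° Ω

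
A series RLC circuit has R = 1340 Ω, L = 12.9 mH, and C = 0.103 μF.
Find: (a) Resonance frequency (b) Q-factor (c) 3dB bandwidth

Step 1 — Resonance: ω₀ = 1/√(LC) = 1/√(0.0129·1.03e-07) = 2.743e+04 rad/s.
Step 2 — f₀ = ω₀/(2π) = 4366 Hz.
Step 3 — Series Q: Q = ω₀L/R = 2.743e+04·0.0129/1340 = 0.2641.
Step 4 — Bandwidth: Δω = ω₀/Q = 1.039e+05 rad/s; BW = Δω/(2π) = 1.653e+04 Hz.

(a) f₀ = 4366 Hz  (b) Q = 0.2641  (c) BW = 1.653e+04 Hz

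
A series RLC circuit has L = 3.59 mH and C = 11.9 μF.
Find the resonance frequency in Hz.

Step 1 — Resonance condition Im(Z)=0 gives ω₀ = 1/√(LC).
Step 2 — ω₀ = 1/√(0.00359·1.19e-05) = 4838 rad/s.
Step 3 — f₀ = ω₀/(2π) = 770 Hz.

f₀ = 770 Hz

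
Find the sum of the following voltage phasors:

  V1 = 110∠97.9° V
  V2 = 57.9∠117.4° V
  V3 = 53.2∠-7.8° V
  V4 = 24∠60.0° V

Step 1 — Convert each phasor to rectangular form:
  V1 = 110·(cos(97.9°) + j·sin(97.9°)) = -15.12 + j109 V
  V2 = 57.9·(cos(117.4°) + j·sin(117.4°)) = -26.65 + j51.4 V
  V3 = 53.2·(cos(-7.8°) + j·sin(-7.8°)) = 52.71 - j7.22 V
  V4 = 24·(cos(60.0°) + j·sin(60.0°)) = 12 + j20.78 V
Step 2 — Sum components: V_total = 22.94 + j173.9 V.
Step 3 — Convert to polar: |V_total| = 175.4 V, ∠V_total = 82.5°.

V_total = 175.4∠82.5° V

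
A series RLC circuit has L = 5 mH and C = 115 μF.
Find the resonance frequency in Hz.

Step 1 — Resonance condition Im(Z)=0 gives ω₀ = 1/√(LC).
Step 2 — ω₀ = 1/√(0.005·0.000115) = 1319 rad/s.
Step 3 — f₀ = ω₀/(2π) = 209.9 Hz.

f₀ = 209.9 Hz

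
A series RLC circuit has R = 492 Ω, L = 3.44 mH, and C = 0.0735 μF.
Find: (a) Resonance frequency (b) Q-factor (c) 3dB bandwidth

Step 1 — Resonance condition Im(Z)=0 gives ω₀ = 1/√(LC).
Step 2 — ω₀ = 1/√(0.00344·7.35e-08) = 6.289e+04 rad/s.
Step 3 — f₀ = ω₀/(2π) = 1.001e+04 Hz.
Step 4 — Series Q: Q = ω₀L/R = 6.289e+04·0.00344/492 = 0.4397.
Step 5 — 3dB bandwidth: Δω = ω₀/Q = 1.43e+05 rad/s; BW = Δω/(2π) = 2.276e+04 Hz.

(a) f₀ = 1.001e+04 Hz  (b) Q = 0.4397  (c) BW = 2.276e+04 Hz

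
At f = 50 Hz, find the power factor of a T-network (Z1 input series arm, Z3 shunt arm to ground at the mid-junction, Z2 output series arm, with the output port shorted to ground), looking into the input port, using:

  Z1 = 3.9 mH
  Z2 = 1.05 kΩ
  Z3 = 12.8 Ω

Step 1 — Angular frequency: ω = 2π·f = 2π·50 = 314.2 rad/s.
Step 2 — Component impedances:
  Z1: Z = jωL = j·314.2·0.0039 = 0 + j1.225 Ω
  Z2: Z = R = 1050 Ω
  Z3: Z = R = 12.8 Ω
Step 3 — With the output port shorted to ground, the output series arm Z2 runs from the junction to ground; the shunt arm Z3 also runs from the junction to ground. They appear in parallel: Z3 || Z2 = 12.65 Ω.
Step 4 — Series with input arm Z1: Z_in = Z1 + (Z3 || Z2) = 12.65 + j1.225 Ω = 12.71∠5.5° Ω.
Step 5 — Power factor: PF = cos(φ) = Re(Z)/|Z| = 12.65/12.71 = 0.9953.
Step 6 — Type: Im(Z) = 1.225 ⇒ lagging (phase φ = 5.5°).

PF = 0.9953 (lagging, φ = 5.5°)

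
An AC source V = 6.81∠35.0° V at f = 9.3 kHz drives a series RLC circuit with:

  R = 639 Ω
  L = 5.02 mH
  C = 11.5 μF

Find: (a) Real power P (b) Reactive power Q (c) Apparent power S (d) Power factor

Step 1 — Angular frequency: ω = 2π·f = 2π·9300 = 5.843e+04 rad/s.
Step 2 — Component impedances:
  R: Z = R = 639 Ω
  L: Z = jωL = j·5.843e+04·0.00502 = 0 + j293.3 Ω
  C: Z = 1/(jωC) = -j/(ω·C) = 0 - j1.488 Ω
Step 3 — Series combination: Z_total = R + L + C = 639 + j291.8 Ω = 702.5∠24.5° Ω.
Step 4 — Source phasor: V = 6.81∠35.0° V = 5.578 + j3.906 V.
Step 5 — Current: I = V / Z = 0.009533 + j0.001759 A = 0.009694∠10.5° A.
Step 6 — Complex power: S = V·I* = 0.06005 + j0.02743 VA.
Step 7 — Real power: P = Re(S) = 0.06005 W.
Step 8 — Reactive power: Q = Im(S) = 0.02743 VAR.
Step 9 — Apparent power: |S| = 0.06602 VA.
Step 10 — Power factor: PF = P/|S| = 0.9096 (lagging).

(a) P = 0.06005 W  (b) Q = 0.02743 VAR  (c) S = 0.06602 VA  (d) PF = 0.9096 (lagging)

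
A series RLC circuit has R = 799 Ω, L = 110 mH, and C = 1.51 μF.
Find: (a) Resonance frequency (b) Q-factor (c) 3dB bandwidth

Step 1 — Resonance: ω₀ = 1/√(LC) = 1/√(0.11·1.51e-06) = 2454 rad/s.
Step 2 — f₀ = ω₀/(2π) = 390.5 Hz.
Step 3 — Series Q: Q = ω₀L/R = 2454·0.11/799 = 0.3378.
Step 4 — Bandwidth: Δω = ω₀/Q = 7264 rad/s; BW = Δω/(2π) = 1156 Hz.

(a) f₀ = 390.5 Hz  (b) Q = 0.3378  (c) BW = 1156 Hz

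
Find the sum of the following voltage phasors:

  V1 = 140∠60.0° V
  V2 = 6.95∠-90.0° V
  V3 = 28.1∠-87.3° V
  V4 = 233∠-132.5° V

Step 1 — Convert each phasor to rectangular form:
  V1 = 140·(cos(60.0°) + j·sin(60.0°)) = 70 + j121.2 V
  V2 = 6.95·(cos(-90.0°) + j·sin(-90.0°)) = 0 - j6.95 V
  V3 = 28.1·(cos(-87.3°) + j·sin(-87.3°)) = 1.324 - j28.07 V
  V4 = 233·(cos(-132.5°) + j·sin(-132.5°)) = -157.4 - j171.8 V
Step 2 — Sum components: V_total = -86.09 - j85.56 V.
Step 3 — Convert to polar: |V_total| = 121.4 V, ∠V_total = -135.2°.

V_total = 121.4∠-135.2° V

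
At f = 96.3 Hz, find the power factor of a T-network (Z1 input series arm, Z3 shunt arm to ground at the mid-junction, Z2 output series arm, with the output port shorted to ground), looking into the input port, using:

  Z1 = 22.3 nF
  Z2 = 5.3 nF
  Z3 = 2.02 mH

Step 1 — Angular frequency: ω = 2π·f = 2π·96.3 = 605.1 rad/s.
Step 2 — Component impedances:
  Z1: Z = 1/(jωC) = -j/(ω·C) = 0 - j7.411e+04 Ω
  Z2: Z = 1/(jωC) = -j/(ω·C) = 0 - j3.118e+05 Ω
  Z3: Z = jωL = j·605.1·0.00202 = 0 + j1.222 Ω
Step 3 — With the output port shorted to ground, the output series arm Z2 runs from the junction to ground; the shunt arm Z3 also runs from the junction to ground. They appear in parallel: Z3 || Z2 = 0 + j1.222 Ω.
Step 4 — Series with input arm Z1: Z_in = Z1 + (Z3 || Z2) = 0 - j7.411e+04 Ω = 7.411e+04∠-90.0° Ω.
Step 5 — Power factor: PF = cos(φ) = Re(Z)/|Z| = 0/7.411e+04 = 0.
Step 6 — Type: Im(Z) = -7.411e+04 ⇒ leading (phase φ = -90.0°).

PF = 0 (leading, φ = -90.0°)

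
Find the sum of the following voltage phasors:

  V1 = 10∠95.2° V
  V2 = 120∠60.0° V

Step 1 — Convert each phasor to rectangular form:
  V1 = 10·(cos(95.2°) + j·sin(95.2°)) = -0.9063 + j9.959 V
  V2 = 120·(cos(60.0°) + j·sin(60.0°)) = 60 + j103.9 V
Step 2 — Sum components: V_total = 59.09 + j113.9 V.
Step 3 — Convert to polar: |V_total| = 128.3 V, ∠V_total = 62.6°.

V_total = 128.3∠62.6° V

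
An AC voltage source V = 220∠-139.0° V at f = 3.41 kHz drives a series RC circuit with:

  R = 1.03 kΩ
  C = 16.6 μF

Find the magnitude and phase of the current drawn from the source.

Step 1 — Angular frequency: ω = 2π·f = 2π·3410 = 2.143e+04 rad/s.
Step 2 — Component impedances:
  R: Z = R = 1030 Ω
  C: Z = 1/(jωC) = -j/(ω·C) = 0 - j2.812 Ω
Step 3 — Series combination: Z_total = R + C = 1030 - j2.812 Ω = 1030∠-0.2° Ω.
Step 4 — Source phasor: V = 220∠-139.0° V = -166 - j144.3 V.
Step 5 — Ohm's law: I = V / Z_total = (-166 - j144.3) / (1030 - j2.812) = -0.1608 - j0.1406 A.
Step 6 — Convert to polar: |I| = 0.2136 A, ∠I = -138.8°.

I = 0.2136∠-138.8° A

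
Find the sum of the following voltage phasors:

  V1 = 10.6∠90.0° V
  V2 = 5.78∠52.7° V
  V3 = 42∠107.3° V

Step 1 — Convert each phasor to rectangular form:
  V1 = 10.6·(cos(90.0°) + j·sin(90.0°)) = 0 + j10.6 V
  V2 = 5.78·(cos(52.7°) + j·sin(52.7°)) = 3.503 + j4.598 V
  V3 = 42·(cos(107.3°) + j·sin(107.3°)) = -12.49 + j40.1 V
Step 2 — Sum components: V_total = -8.987 + j55.3 V.
Step 3 — Convert to polar: |V_total| = 56.02 V, ∠V_total = 99.2°.

V_total = 56.02∠99.2° V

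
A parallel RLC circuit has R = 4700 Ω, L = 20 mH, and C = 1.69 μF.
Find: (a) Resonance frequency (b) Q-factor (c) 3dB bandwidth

Step 1 — Resonance: ω₀ = 1/√(LC) = 1/√(0.02·1.69e-06) = 5439 rad/s.
Step 2 — f₀ = ω₀/(2π) = 865.7 Hz.
Step 3 — Parallel Q: Q = R/(ω₀L) = 4700/(5439·0.02) = 43.2.
Step 4 — Bandwidth: Δω = ω₀/Q = 125.9 rad/s; BW = Δω/(2π) = 20.04 Hz.

(a) f₀ = 865.7 Hz  (b) Q = 43.2  (c) BW = 20.04 Hz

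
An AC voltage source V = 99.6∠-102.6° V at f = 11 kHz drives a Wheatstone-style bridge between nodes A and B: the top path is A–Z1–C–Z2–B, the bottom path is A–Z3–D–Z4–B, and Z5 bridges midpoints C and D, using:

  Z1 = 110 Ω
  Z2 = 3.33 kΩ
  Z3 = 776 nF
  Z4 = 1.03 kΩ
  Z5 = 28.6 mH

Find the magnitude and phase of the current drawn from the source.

Step 1 — Angular frequency: ω = 2π·f = 2π·1.1e+04 = 6.912e+04 rad/s.
Step 2 — Component impedances:
  Z1: Z = R = 110 Ω
  Z2: Z = R = 3330 Ω
  Z3: Z = 1/(jωC) = -j/(ω·C) = 0 - j18.65 Ω
  Z4: Z = R = 1030 Ω
  Z5: Z = jωL = j·6.912e+04·0.0286 = 0 + j1977 Ω
Step 3 — Bridge requires nodal analysis (the Z5 bridge couples midpoints C and D, so the two paths cannot be reduced to a simple series/parallel combination). Setting node B to ground and injecting 1 A at node A, the 3-node admittance system at A, C, D solves to V_A = Z_AB = 792.3 - j10.84 Ω = 792.4∠-0.8° Ω.
Step 4 — Source phasor: V = 99.6∠-102.6° V = -21.73 - j97.2 V.
Step 5 — Ohm's law: I = V / Z_total = (-21.73 - j97.2) / (792.3 - j10.84) = -0.02574 - j0.123 A.
Step 6 — Convert to polar: |I| = 0.1257 A, ∠I = -101.8°.

I = 0.1257∠-101.8° A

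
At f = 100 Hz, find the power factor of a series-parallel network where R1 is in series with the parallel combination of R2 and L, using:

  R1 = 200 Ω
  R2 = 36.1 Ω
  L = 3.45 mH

Step 1 — Angular frequency: ω = 2π·f = 2π·100 = 628.3 rad/s.
Step 2 — Component impedances:
  R1: Z = R = 200 Ω
  R2: Z = R = 36.1 Ω
  L: Z = jωL = j·628.3·0.00345 = 0 + j2.168 Ω
Step 3 — Parallel branch: R2 || L = 1/(1/R2 + 1/L) = 0.1297 + j2.16 Ω.
Step 4 — Series with R1: Z_total = R1 + (R2 || L) = 200.1 + j2.16 Ω = 200.1∠0.6° Ω.
Step 5 — Power factor: PF = cos(φ) = Re(Z)/|Z| = 200.13/200.141 = 0.9999.
Step 6 — Type: Im(Z) = 2.16 ⇒ lagging (phase φ = 0.6°).

PF = 0.9999 (lagging, φ = 0.6°)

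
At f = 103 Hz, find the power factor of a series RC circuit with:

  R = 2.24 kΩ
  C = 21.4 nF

Step 1 — Angular frequency: ω = 2π·f = 2π·103 = 647.2 rad/s.
Step 2 — Component impedances:
  R: Z = R = 2240 Ω
  C: Z = 1/(jωC) = -j/(ω·C) = 0 - j7.221e+04 Ω
Step 3 — Series combination: Z_total = R + C = 2240 - j7.221e+04 Ω = 7.224e+04∠-88.2° Ω.
Step 4 — Power factor: PF = cos(φ) = Re(Z)/|Z| = 2240/7.224e+04 = 0.03101.
Step 5 — Type: Im(Z) = -7.221e+04 ⇒ leading (phase φ = -88.2°).

PF = 0.03101 (leading, φ = -88.2°)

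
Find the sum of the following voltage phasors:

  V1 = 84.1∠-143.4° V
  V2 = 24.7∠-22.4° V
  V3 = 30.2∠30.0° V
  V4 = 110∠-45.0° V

Step 1 — Convert each phasor to rectangular form:
  V1 = 84.1·(cos(-143.4°) + j·sin(-143.4°)) = -67.52 - j50.14 V
  V2 = 24.7·(cos(-22.4°) + j·sin(-22.4°)) = 22.84 - j9.412 V
  V3 = 30.2·(cos(30.0°) + j·sin(30.0°)) = 26.15 + j15.1 V
  V4 = 110·(cos(-45.0°) + j·sin(-45.0°)) = 77.78 - j77.78 V
Step 2 — Sum components: V_total = 59.26 - j122.2 V.
Step 3 — Convert to polar: |V_total| = 135.8 V, ∠V_total = -64.1°.

V_total = 135.8∠-64.1° V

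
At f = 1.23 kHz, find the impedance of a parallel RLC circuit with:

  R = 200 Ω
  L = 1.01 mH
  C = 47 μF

Step 1 — Angular frequency: ω = 2π·f = 2π·1230 = 7728 rad/s.
Step 2 — Component impedances:
  R: Z = R = 200 Ω
  L: Z = jωL = j·7728·0.00101 = 0 + j7.806 Ω
  C: Z = 1/(jωC) = -j/(ω·C) = 0 - j2.753 Ω
Step 3 — Parallel combination: 1/Z_total = 1/R + 1/L + 1/C; Z_total = 0.09041 - j4.251 Ω = 4.252∠-88.8° Ω.

Z = 0.09041 - j4.251 Ω = 4.252∠-88.8° Ω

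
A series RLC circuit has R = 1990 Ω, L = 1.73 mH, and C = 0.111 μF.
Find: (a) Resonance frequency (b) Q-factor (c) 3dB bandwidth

Step 1 — Resonance condition Im(Z)=0 gives ω₀ = 1/√(LC).
Step 2 — ω₀ = 1/√(0.00173·1.11e-07) = 7.216e+04 rad/s.
Step 3 — f₀ = ω₀/(2π) = 1.149e+04 Hz.
Step 4 — Series Q: Q = ω₀L/R = 7.216e+04·0.00173/1990 = 0.06273.
Step 5 — 3dB bandwidth: Δω = ω₀/Q = 1.15e+06 rad/s; BW = Δω/(2π) = 1.831e+05 Hz.

(a) f₀ = 1.149e+04 Hz  (b) Q = 0.06273  (c) BW = 1.831e+05 Hz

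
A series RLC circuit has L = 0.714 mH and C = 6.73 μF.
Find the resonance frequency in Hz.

Step 1 — Resonance condition Im(Z)=0 gives ω₀ = 1/√(LC).
Step 2 — ω₀ = 1/√(0.000714·6.73e-06) = 1.443e+04 rad/s.
Step 3 — f₀ = ω₀/(2π) = 2296 Hz.

f₀ = 2296 Hz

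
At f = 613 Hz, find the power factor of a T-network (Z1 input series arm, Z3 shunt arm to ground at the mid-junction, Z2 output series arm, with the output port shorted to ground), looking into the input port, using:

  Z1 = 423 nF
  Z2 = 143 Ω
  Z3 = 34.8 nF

Step 1 — Angular frequency: ω = 2π·f = 2π·613 = 3852 rad/s.
Step 2 — Component impedances:
  Z1: Z = 1/(jωC) = -j/(ω·C) = 0 - j613.8 Ω
  Z2: Z = R = 143 Ω
  Z3: Z = 1/(jωC) = -j/(ω·C) = 0 - j7461 Ω
Step 3 — With the output port shorted to ground, the output series arm Z2 runs from the junction to ground; the shunt arm Z3 also runs from the junction to ground. They appear in parallel: Z3 || Z2 = 142.9 - j2.74 Ω.
Step 4 — Series with input arm Z1: Z_in = Z1 + (Z3 || Z2) = 142.9 - j616.5 Ω = 632.9∠-76.9° Ω.
Step 5 — Power factor: PF = cos(φ) = Re(Z)/|Z| = 142.95/632.88 = 0.2259.
Step 6 — Type: Im(Z) = -616.5 ⇒ leading (phase φ = -76.9°).

PF = 0.2259 (leading, φ = -76.9°)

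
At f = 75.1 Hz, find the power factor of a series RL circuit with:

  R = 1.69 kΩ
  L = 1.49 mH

Step 1 — Angular frequency: ω = 2π·f = 2π·75.1 = 471.9 rad/s.
Step 2 — Component impedances:
  R: Z = R = 1690 Ω
  L: Z = jωL = j·471.9·0.00149 = 0 + j0.7031 Ω
Step 3 — Series combination: Z_total = R + L = 1690 + j0.7031 Ω = 1690∠0.0° Ω.
Step 4 — Power factor: PF = cos(φ) = Re(Z)/|Z| = 1690/1690 = 1.
Step 5 — Type: Im(Z) = 0.7031 ⇒ lagging (phase φ = 0.0°).

PF = 1 (lagging, φ = 0.0°)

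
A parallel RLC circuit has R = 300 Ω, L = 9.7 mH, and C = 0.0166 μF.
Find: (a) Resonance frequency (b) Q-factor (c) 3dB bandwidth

Step 1 — Resonance: ω₀ = 1/√(LC) = 1/√(0.0097·1.66e-08) = 7.881e+04 rad/s.
Step 2 — f₀ = ω₀/(2π) = 1.254e+04 Hz.
Step 3 — Parallel Q: Q = R/(ω₀L) = 300/(7.881e+04·0.0097) = 0.3925.
Step 4 — Bandwidth: Δω = ω₀/Q = 2.008e+05 rad/s; BW = Δω/(2π) = 3.196e+04 Hz.

(a) f₀ = 1.254e+04 Hz  (b) Q = 0.3925  (c) BW = 3.196e+04 Hz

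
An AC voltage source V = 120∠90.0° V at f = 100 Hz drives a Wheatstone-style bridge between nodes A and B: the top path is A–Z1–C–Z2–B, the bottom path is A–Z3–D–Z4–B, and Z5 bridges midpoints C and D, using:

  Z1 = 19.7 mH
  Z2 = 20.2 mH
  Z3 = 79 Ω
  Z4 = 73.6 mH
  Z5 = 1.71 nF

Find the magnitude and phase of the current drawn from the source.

Step 1 — Angular frequency: ω = 2π·f = 2π·100 = 628.3 rad/s.
Step 2 — Component impedances:
  Z1: Z = jωL = j·628.3·0.0197 = 0 + j12.38 Ω
  Z2: Z = jωL = j·628.3·0.0202 = 0 + j12.69 Ω
  Z3: Z = R = 79 Ω
  Z4: Z = jωL = j·628.3·0.0736 = 0 + j46.24 Ω
  Z5: Z = 1/(jωC) = -j/(ω·C) = 0 - j9.307e+05 Ω
Step 3 — Bridge requires nodal analysis (the Z5 bridge couples midpoints C and D, so the two paths cannot be reduced to a simple series/parallel combination). Setting node B to ground and injecting 1 A at node A, the 3-node admittance system at A, C, D solves to V_A = Z_AB = 4.384 + j21.11 Ω = 21.56∠78.3° Ω.
Step 4 — Source phasor: V = 120∠90.0° V = 0 + j120 V.
Step 5 — Ohm's law: I = V / Z_total = (0 + j120) / (4.384 + j21.11) = 5.449 + j1.131 A.
Step 6 — Convert to polar: |I| = 5.565 A, ∠I = 11.7°.

I = 5.565∠11.7° A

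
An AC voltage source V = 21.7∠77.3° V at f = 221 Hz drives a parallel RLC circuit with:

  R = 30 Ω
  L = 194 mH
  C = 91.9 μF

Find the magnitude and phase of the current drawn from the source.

Step 1 — Angular frequency: ω = 2π·f = 2π·221 = 1389 rad/s.
Step 2 — Component impedances:
  R: Z = R = 30 Ω
  L: Z = jωL = j·1389·0.194 = 0 + j269.4 Ω
  C: Z = 1/(jωC) = -j/(ω·C) = 0 - j7.836 Ω
Step 3 — Parallel combination: 1/Z_total = 1/R + 1/L + 1/C; Z_total = 2.025 - j7.526 Ω = 7.794∠-74.9° Ω.
Step 4 — Source phasor: V = 21.7∠77.3° V = 4.771 + j21.17 V.
Step 5 — Ohm's law: I = V / Z_total = (4.771 + j21.17) / (2.025 - j7.526) = -2.464 + j1.297 A.
Step 6 — Convert to polar: |I| = 2.784 A, ∠I = 152.2°.

I = 2.784∠152.2° A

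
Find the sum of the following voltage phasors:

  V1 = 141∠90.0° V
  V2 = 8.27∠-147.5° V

Step 1 — Convert each phasor to rectangular form:
  V1 = 141·(cos(90.0°) + j·sin(90.0°)) = 0 + j141 V
  V2 = 8.27·(cos(-147.5°) + j·sin(-147.5°)) = -6.975 - j4.443 V
Step 2 — Sum components: V_total = -6.975 + j136.6 V.
Step 3 — Convert to polar: |V_total| = 136.7 V, ∠V_total = 92.9°.

V_total = 136.7∠92.9° V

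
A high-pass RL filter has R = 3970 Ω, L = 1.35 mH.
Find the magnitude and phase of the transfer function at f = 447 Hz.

Step 1 — Angular frequency: ω = 2π·447 = 2809 rad/s.
Step 2 — Transfer function: H(jω) = jωL/(R + jωL).
Step 3 — Numerator jωL = j·3.792; denominator R + jωL = 3970 + j3.792.
Step 4 — H = 9.121e-07 + j0.0009551.
Step 5 — Magnitude: |H| = 0.0009551 (-60.4 dB); phase: φ = 89.9°.

|H| = 0.0009551 (-60.4 dB), φ = 89.9°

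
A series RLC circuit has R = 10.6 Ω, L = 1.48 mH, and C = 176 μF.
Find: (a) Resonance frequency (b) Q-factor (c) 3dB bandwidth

Step 1 — Resonance: ω₀ = 1/√(LC) = 1/√(0.00148·0.000176) = 1959 rad/s.
Step 2 — f₀ = ω₀/(2π) = 311.8 Hz.
Step 3 — Series Q: Q = ω₀L/R = 1959·0.00148/10.6 = 0.2736.
Step 4 — Bandwidth: Δω = ω₀/Q = 7162 rad/s; BW = Δω/(2π) = 1140 Hz.

(a) f₀ = 311.8 Hz  (b) Q = 0.2736  (c) BW = 1140 Hz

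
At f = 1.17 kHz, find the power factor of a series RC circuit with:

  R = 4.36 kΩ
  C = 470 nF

Step 1 — Angular frequency: ω = 2π·f = 2π·1170 = 7351 rad/s.
Step 2 — Component impedances:
  R: Z = R = 4360 Ω
  C: Z = 1/(jωC) = -j/(ω·C) = 0 - j289.4 Ω
Step 3 — Series combination: Z_total = R + C = 4360 - j289.4 Ω = 4370∠-3.8° Ω.
Step 4 — Power factor: PF = cos(φ) = Re(Z)/|Z| = 4360/4369.6 = 0.9978.
Step 5 — Type: Im(Z) = -289.4 ⇒ leading (phase φ = -3.8°).

PF = 0.9978 (leading, φ = -3.8°)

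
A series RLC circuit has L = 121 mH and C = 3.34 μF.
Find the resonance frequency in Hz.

Step 1 — Resonance condition Im(Z)=0 gives ω₀ = 1/√(LC).
Step 2 — ω₀ = 1/√(0.121·3.34e-06) = 1573 rad/s.
Step 3 — f₀ = ω₀/(2π) = 250.4 Hz.

f₀ = 250.4 Hz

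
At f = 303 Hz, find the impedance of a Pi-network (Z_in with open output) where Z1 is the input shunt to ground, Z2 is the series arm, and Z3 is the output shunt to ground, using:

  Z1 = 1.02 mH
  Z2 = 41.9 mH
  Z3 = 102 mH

Step 1 — Angular frequency: ω = 2π·f = 2π·303 = 1904 rad/s.
Step 2 — Component impedances:
  Z1: Z = jωL = j·1904·0.00102 = 0 + j1.942 Ω
  Z2: Z = jωL = j·1904·0.0419 = 0 + j79.77 Ω
  Z3: Z = jωL = j·1904·0.102 = 0 + j194.2 Ω
Step 3 — With open output, the series arm Z2 and the output shunt Z3 appear in series to ground: Z2 + Z3 = 0 + j274 Ω.
Step 4 — Parallel with input shunt Z1: Z_in = Z1 || (Z2 + Z3) = 0 + j1.928 Ω = 1.928∠90.0° Ω.

Z = 0 + j1.928 Ω = 1.928∠90.0° Ω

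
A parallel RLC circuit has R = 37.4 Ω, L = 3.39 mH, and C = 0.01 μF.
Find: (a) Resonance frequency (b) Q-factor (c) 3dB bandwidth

Step 1 — Resonance: ω₀ = 1/√(LC) = 1/√(0.00339·1e-08) = 1.718e+05 rad/s.
Step 2 — f₀ = ω₀/(2π) = 2.734e+04 Hz.
Step 3 — Parallel Q: Q = R/(ω₀L) = 37.4/(1.718e+05·0.00339) = 0.06424.
Step 4 — Bandwidth: Δω = ω₀/Q = 2.674e+06 rad/s; BW = Δω/(2π) = 4.255e+05 Hz.

(a) f₀ = 2.734e+04 Hz  (b) Q = 0.06424  (c) BW = 4.255e+05 Hz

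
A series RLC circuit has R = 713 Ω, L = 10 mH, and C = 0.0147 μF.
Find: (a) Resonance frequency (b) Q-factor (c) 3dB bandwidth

Step 1 — Resonance: ω₀ = 1/√(LC) = 1/√(0.01·1.47e-08) = 8.248e+04 rad/s.
Step 2 — f₀ = ω₀/(2π) = 1.313e+04 Hz.
Step 3 — Series Q: Q = ω₀L/R = 8.248e+04·0.01/713 = 1.157.
Step 4 — Bandwidth: Δω = ω₀/Q = 7.13e+04 rad/s; BW = Δω/(2π) = 1.135e+04 Hz.

(a) f₀ = 1.313e+04 Hz  (b) Q = 1.157  (c) BW = 1.135e+04 Hz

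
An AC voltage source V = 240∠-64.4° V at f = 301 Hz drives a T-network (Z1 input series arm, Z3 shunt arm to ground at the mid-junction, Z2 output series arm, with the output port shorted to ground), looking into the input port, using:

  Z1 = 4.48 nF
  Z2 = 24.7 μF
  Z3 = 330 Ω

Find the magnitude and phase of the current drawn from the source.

Step 1 — Angular frequency: ω = 2π·f = 2π·301 = 1891 rad/s.
Step 2 — Component impedances:
  Z1: Z = 1/(jωC) = -j/(ω·C) = 0 - j1.18e+05 Ω
  Z2: Z = 1/(jωC) = -j/(ω·C) = 0 - j21.41 Ω
  Z3: Z = R = 330 Ω
Step 3 — With the output port shorted to ground, the output series arm Z2 runs from the junction to ground; the shunt arm Z3 also runs from the junction to ground. They appear in parallel: Z3 || Z2 = 1.383 - j21.32 Ω.
Step 4 — Series with input arm Z1: Z_in = Z1 + (Z3 || Z2) = 1.383 - j1.18e+05 Ω = 1.18e+05∠-90.0° Ω.
Step 5 — Source phasor: V = 240∠-64.4° V = 103.7 - j216.4 V.
Step 6 — Ohm's law: I = V / Z_total = (103.7 - j216.4) / (1.383 - j1.18e+05) = 0.001834 + j0.0008784 A.
Step 7 — Convert to polar: |I| = 0.002033 A, ∠I = 25.6°.

I = 0.002033∠25.6° A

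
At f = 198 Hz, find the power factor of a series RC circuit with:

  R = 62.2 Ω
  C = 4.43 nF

Step 1 — Angular frequency: ω = 2π·f = 2π·198 = 1244 rad/s.
Step 2 — Component impedances:
  R: Z = R = 62.2 Ω
  C: Z = 1/(jωC) = -j/(ω·C) = 0 - j1.814e+05 Ω
Step 3 — Series combination: Z_total = R + C = 62.2 - j1.814e+05 Ω = 1.814e+05∠-90.0° Ω.
Step 4 — Power factor: PF = cos(φ) = Re(Z)/|Z| = 62.2/1.8145e+05 = 0.0003428.
Step 5 — Type: Im(Z) = -1.814e+05 ⇒ leading (phase φ = -90.0°).

PF = 0.0003428 (leading, φ = -90.0°)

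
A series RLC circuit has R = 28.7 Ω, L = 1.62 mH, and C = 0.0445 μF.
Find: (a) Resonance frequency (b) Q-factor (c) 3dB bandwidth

Step 1 — Resonance: ω₀ = 1/√(LC) = 1/√(0.00162·4.45e-08) = 1.178e+05 rad/s.
Step 2 — f₀ = ω₀/(2π) = 1.874e+04 Hz.
Step 3 — Series Q: Q = ω₀L/R = 1.178e+05·0.00162/28.7 = 6.648.
Step 4 — Bandwidth: Δω = ω₀/Q = 1.772e+04 rad/s; BW = Δω/(2π) = 2820 Hz.

(a) f₀ = 1.874e+04 Hz  (b) Q = 6.648  (c) BW = 2820 Hz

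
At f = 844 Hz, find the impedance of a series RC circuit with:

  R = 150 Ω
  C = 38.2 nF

Step 1 — Angular frequency: ω = 2π·f = 2π·844 = 5303 rad/s.
Step 2 — Component impedances:
  R: Z = R = 150 Ω
  C: Z = 1/(jωC) = -j/(ω·C) = 0 - j4936 Ω
Step 3 — Series combination: Z_total = R + C = 150 - j4936 Ω = 4939∠-88.3° Ω.

Z = 150 - j4936 Ω = 4939∠-88.3° Ω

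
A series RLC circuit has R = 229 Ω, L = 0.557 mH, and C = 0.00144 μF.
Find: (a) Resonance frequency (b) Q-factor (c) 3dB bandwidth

Step 1 — Resonance condition Im(Z)=0 gives ω₀ = 1/√(LC).
Step 2 — ω₀ = 1/√(0.000557·1.44e-09) = 1.117e+06 rad/s.
Step 3 — f₀ = ω₀/(2π) = 1.777e+05 Hz.
Step 4 — Series Q: Q = ω₀L/R = 1.117e+06·0.000557/229 = 2.716.
Step 5 — 3dB bandwidth: Δω = ω₀/Q = 4.111e+05 rad/s; BW = Δω/(2π) = 6.543e+04 Hz.

(a) f₀ = 1.777e+05 Hz  (b) Q = 2.716  (c) BW = 6.543e+04 Hz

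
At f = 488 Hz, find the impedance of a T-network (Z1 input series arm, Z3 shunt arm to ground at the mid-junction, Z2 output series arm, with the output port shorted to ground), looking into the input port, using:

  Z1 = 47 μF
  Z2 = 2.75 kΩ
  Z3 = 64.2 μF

Step 1 — Angular frequency: ω = 2π·f = 2π·488 = 3066 rad/s.
Step 2 — Component impedances:
  Z1: Z = 1/(jωC) = -j/(ω·C) = 0 - j6.939 Ω
  Z2: Z = R = 2750 Ω
  Z3: Z = 1/(jωC) = -j/(ω·C) = 0 - j5.08 Ω
Step 3 — With the output port shorted to ground, the output series arm Z2 runs from the junction to ground; the shunt arm Z3 also runs from the junction to ground. They appear in parallel: Z3 || Z2 = 0.009384 - j5.08 Ω.
Step 4 — Series with input arm Z1: Z_in = Z1 + (Z3 || Z2) = 0.009384 - j12.02 Ω = 12.02∠-90.0° Ω.

Z = 0.009384 - j12.02 Ω = 12.02∠-90.0° Ω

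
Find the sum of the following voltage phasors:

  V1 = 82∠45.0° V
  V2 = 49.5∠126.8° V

Step 1 — Convert each phasor to rectangular form:
  V1 = 82·(cos(45.0°) + j·sin(45.0°)) = 57.98 + j57.98 V
  V2 = 49.5·(cos(126.8°) + j·sin(126.8°)) = -29.65 + j39.64 V
Step 2 — Sum components: V_total = 28.33 + j97.62 V.
Step 3 — Convert to polar: |V_total| = 101.6 V, ∠V_total = 73.8°.

V_total = 101.6∠73.8° V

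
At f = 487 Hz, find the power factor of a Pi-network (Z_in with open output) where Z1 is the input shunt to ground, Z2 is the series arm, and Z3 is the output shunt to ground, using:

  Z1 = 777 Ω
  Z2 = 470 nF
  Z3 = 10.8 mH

Step 1 — Angular frequency: ω = 2π·f = 2π·487 = 3060 rad/s.
Step 2 — Component impedances:
  Z1: Z = R = 777 Ω
  Z2: Z = 1/(jωC) = -j/(ω·C) = 0 - j695.3 Ω
  Z3: Z = jωL = j·3060·0.0108 = 0 + j33.05 Ω
Step 3 — With open output, the series arm Z2 and the output shunt Z3 appear in series to ground: Z2 + Z3 = 0 - j662.3 Ω.
Step 4 — Parallel with input shunt Z1: Z_in = Z1 || (Z2 + Z3) = 327 - j383.6 Ω = 504∠-49.6° Ω.
Step 5 — Power factor: PF = cos(φ) = Re(Z)/|Z| = 326.96/504.03 = 0.6487.
Step 6 — Type: Im(Z) = -383.6 ⇒ leading (phase φ = -49.6°).

PF = 0.6487 (leading, φ = -49.6°)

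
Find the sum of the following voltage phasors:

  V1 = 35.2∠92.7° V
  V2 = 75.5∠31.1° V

Step 1 — Convert each phasor to rectangular form:
  V1 = 35.2·(cos(92.7°) + j·sin(92.7°)) = -1.658 + j35.16 V
  V2 = 75.5·(cos(31.1°) + j·sin(31.1°)) = 64.65 + j39 V
Step 2 — Sum components: V_total = 62.99 + j74.16 V.
Step 3 — Convert to polar: |V_total| = 97.3 V, ∠V_total = 49.7°.

V_total = 97.3∠49.7° V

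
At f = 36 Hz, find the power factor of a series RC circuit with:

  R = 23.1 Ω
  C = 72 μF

Step 1 — Angular frequency: ω = 2π·f = 2π·36 = 226.2 rad/s.
Step 2 — Component impedances:
  R: Z = R = 23.1 Ω
  C: Z = 1/(jωC) = -j/(ω·C) = 0 - j61.4 Ω
Step 3 — Series combination: Z_total = R + C = 23.1 - j61.4 Ω = 65.6∠-69.4° Ω.
Step 4 — Power factor: PF = cos(φ) = Re(Z)/|Z| = 23.1/65.6 = 0.3521.
Step 5 — Type: Im(Z) = -61.4 ⇒ leading (phase φ = -69.4°).

PF = 0.3521 (leading, φ = -69.4°)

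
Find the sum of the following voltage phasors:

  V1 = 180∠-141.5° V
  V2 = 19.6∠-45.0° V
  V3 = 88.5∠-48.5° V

Step 1 — Convert each phasor to rectangular form:
  V1 = 180·(cos(-141.5°) + j·sin(-141.5°)) = -140.9 - j112.1 V
  V2 = 19.6·(cos(-45.0°) + j·sin(-45.0°)) = 13.86 - j13.86 V
  V3 = 88.5·(cos(-48.5°) + j·sin(-48.5°)) = 58.64 - j66.28 V
Step 2 — Sum components: V_total = -68.37 - j192.2 V.
Step 3 — Convert to polar: |V_total| = 204 V, ∠V_total = -109.6°.

V_total = 204∠-109.6° V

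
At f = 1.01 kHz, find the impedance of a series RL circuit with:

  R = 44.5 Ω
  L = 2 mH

Step 1 — Angular frequency: ω = 2π·f = 2π·1010 = 6346 rad/s.
Step 2 — Component impedances:
  R: Z = R = 44.5 Ω
  L: Z = jωL = j·6346·0.002 = 0 + j12.69 Ω
Step 3 — Series combination: Z_total = R + L = 44.5 + j12.69 Ω = 46.27∠15.9° Ω.

Z = 44.5 + j12.69 Ω = 46.27∠15.9° Ω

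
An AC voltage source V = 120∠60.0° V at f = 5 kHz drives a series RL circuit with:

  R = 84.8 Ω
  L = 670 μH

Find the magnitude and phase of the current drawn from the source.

Step 1 — Angular frequency: ω = 2π·f = 2π·5000 = 3.142e+04 rad/s.
Step 2 — Component impedances:
  R: Z = R = 84.8 Ω
  L: Z = jωL = j·3.142e+04·0.00067 = 0 + j21.05 Ω
Step 3 — Series combination: Z_total = R + L = 84.8 + j21.05 Ω = 87.37∠13.9° Ω.
Step 4 — Source phasor: V = 120∠60.0° V = 60 + j103.9 V.
Step 5 — Ohm's law: I = V / Z_total = (60 + j103.9) / (84.8 + j21.05) = 0.953 + j0.989 A.
Step 6 — Convert to polar: |I| = 1.373 A, ∠I = 46.1°.

I = 1.373∠46.1° A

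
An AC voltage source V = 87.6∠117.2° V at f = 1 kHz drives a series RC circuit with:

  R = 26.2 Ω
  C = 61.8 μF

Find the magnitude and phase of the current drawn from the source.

Step 1 — Angular frequency: ω = 2π·f = 2π·1000 = 6283 rad/s.
Step 2 — Component impedances:
  R: Z = R = 26.2 Ω
  C: Z = 1/(jωC) = -j/(ω·C) = 0 - j2.575 Ω
Step 3 — Series combination: Z_total = R + C = 26.2 - j2.575 Ω = 26.33∠-5.6° Ω.
Step 4 — Source phasor: V = 87.6∠117.2° V = -40.04 + j77.91 V.
Step 5 — Ohm's law: I = V / Z_total = (-40.04 + j77.91) / (26.2 - j2.575) = -1.803 + j2.797 A.
Step 6 — Convert to polar: |I| = 3.327 A, ∠I = 122.8°.

I = 3.327∠122.8° A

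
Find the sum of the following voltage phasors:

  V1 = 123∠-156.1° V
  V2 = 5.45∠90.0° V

Step 1 — Convert each phasor to rectangular form:
  V1 = 123·(cos(-156.1°) + j·sin(-156.1°)) = -112.5 - j49.83 V
  V2 = 5.45·(cos(90.0°) + j·sin(90.0°)) = 0 + j5.45 V
Step 2 — Sum components: V_total = -112.5 - j44.38 V.
Step 3 — Convert to polar: |V_total| = 120.9 V, ∠V_total = -158.5°.

V_total = 120.9∠-158.5° V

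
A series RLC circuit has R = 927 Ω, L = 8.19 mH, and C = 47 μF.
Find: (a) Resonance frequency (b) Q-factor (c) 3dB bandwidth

Step 1 — Resonance: ω₀ = 1/√(LC) = 1/√(0.00819·4.7e-05) = 1612 rad/s.
Step 2 — f₀ = ω₀/(2π) = 256.5 Hz.
Step 3 — Series Q: Q = ω₀L/R = 1612·0.00819/927 = 0.01424.
Step 4 — Bandwidth: Δω = ω₀/Q = 1.132e+05 rad/s; BW = Δω/(2π) = 1.801e+04 Hz.

(a) f₀ = 256.5 Hz  (b) Q = 0.01424  (c) BW = 1.801e+04 Hz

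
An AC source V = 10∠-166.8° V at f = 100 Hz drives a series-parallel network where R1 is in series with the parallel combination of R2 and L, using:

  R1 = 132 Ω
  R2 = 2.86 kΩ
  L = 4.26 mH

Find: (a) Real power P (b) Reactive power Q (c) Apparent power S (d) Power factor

Step 1 — Angular frequency: ω = 2π·f = 2π·100 = 628.3 rad/s.
Step 2 — Component impedances:
  R1: Z = R = 132 Ω
  R2: Z = R = 2860 Ω
  L: Z = jωL = j·628.3·0.00426 = 0 + j2.677 Ω
Step 3 — Parallel branch: R2 || L = 1/(1/R2 + 1/L) = 0.002505 + j2.677 Ω.
Step 4 — Series with R1: Z_total = R1 + (R2 || L) = 132 + j2.677 Ω = 132∠1.2° Ω.
Step 5 — Source phasor: V = 10∠-166.8° V = -9.736 - j2.284 V.
Step 6 — Current: I = V / Z = -0.07407 - j0.0158 A = 0.07574∠-168.0° A.
Step 7 — Complex power: S = V·I* = 0.7573 + j0.01535 VA.
Step 8 — Real power: P = Re(S) = 0.7573 W.
Step 9 — Reactive power: Q = Im(S) = 0.01535 VAR.
Step 10 — Apparent power: |S| = 0.7574 VA.
Step 11 — Power factor: PF = P/|S| = 0.9998 (lagging).

(a) P = 0.7573 W  (b) Q = 0.01535 VAR  (c) S = 0.7574 VA  (d) PF = 0.9998 (lagging)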